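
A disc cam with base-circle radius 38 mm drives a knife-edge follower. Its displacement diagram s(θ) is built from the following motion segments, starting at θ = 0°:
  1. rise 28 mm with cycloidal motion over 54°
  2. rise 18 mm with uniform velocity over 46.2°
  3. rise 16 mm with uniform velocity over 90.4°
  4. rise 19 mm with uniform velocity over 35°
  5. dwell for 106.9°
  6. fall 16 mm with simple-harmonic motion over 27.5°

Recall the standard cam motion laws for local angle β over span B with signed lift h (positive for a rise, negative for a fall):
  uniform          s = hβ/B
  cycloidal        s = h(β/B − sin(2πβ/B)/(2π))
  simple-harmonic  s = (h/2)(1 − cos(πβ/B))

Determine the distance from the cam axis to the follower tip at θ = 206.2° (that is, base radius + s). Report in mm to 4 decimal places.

seg 1 [0°–54°] cycloidal, h=28: full span → s += 28 → s = 28.0000
seg 2 [54°–100.2°] uniform, h=18: full span → s += 18 → s = 46.0000
seg 3 [100.2°–190.6°] uniform, h=16: full span → s += 16 → s = 62.0000
seg 4 [190.6°–225.6°] uniform, h=19: θ=206.2° here. β=15.6, B=35. 19·15.6/35 = 8.4686 → s = 70.4686
radial distance = base radius + s = 38 + 70.4686 = 108.4686

108.4686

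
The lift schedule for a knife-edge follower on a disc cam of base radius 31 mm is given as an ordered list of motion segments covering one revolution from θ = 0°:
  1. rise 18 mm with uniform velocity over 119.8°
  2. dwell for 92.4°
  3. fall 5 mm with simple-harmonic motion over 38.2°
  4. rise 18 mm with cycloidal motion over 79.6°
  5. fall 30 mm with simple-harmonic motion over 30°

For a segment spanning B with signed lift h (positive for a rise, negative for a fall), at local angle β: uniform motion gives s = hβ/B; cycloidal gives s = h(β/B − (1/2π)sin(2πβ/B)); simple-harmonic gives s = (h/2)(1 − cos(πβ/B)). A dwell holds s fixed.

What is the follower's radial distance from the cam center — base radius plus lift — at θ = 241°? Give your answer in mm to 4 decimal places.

seg 1 [0°–119.8°] uniform, h=18: full span → s += 18 → s = 18.0000
seg 2 [119.8°–212.2°] dwell: s stays 18.0000
seg 3 [212.2°–250.4°] simple-harmonic, h=-5: θ=241° here. β=28.8, B=38.2. -5/2·(1 − cos(π·0.7539)) = -4.2894 → s = 13.7106
radial distance = base radius + s = 31 + 13.7106 = 44.7106

44.7106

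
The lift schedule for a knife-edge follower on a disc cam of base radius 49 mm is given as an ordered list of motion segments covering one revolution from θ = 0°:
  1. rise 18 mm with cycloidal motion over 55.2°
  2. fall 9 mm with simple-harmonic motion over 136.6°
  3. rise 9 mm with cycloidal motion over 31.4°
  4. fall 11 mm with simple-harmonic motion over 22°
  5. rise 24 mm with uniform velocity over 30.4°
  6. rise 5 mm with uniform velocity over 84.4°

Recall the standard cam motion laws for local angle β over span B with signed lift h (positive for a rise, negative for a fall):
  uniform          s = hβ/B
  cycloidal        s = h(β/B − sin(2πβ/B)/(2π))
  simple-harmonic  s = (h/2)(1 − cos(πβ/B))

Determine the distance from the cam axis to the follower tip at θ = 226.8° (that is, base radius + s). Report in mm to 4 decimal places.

seg 1 [0°–55.2°] cycloidal, h=18: full span → s += 18 → s = 18.0000
seg 2 [55.2°–191.8°] simple-harmonic, h=-9: full span → s += -9 → s = 9.0000
seg 3 [191.8°–223.2°] cycloidal, h=9: full span → s += 9 → s = 18.0000
seg 4 [223.2°–245.2°] simple-harmonic, h=-11: θ=226.8° here. β=3.6, B=22. -11/2·(1 − cos(π·0.1636)) = -0.7109 → s = 17.2891
radial distance = base radius + s = 49 + 17.2891 = 66.2891

66.2891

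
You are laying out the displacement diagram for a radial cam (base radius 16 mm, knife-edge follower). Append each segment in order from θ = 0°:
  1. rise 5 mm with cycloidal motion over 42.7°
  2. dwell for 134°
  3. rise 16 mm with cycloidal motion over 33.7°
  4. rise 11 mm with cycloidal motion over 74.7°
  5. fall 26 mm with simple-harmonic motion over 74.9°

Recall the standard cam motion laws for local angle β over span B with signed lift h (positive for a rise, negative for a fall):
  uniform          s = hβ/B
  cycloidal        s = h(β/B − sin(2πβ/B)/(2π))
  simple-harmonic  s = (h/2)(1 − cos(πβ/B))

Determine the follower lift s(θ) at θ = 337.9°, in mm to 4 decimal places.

seg 1 [0°–42.7°] cycloidal, h=5: full span → s += 5 → s = 5.0000
seg 2 [42.7°–176.7°] dwell: s stays 5.0000
seg 3 [176.7°–210.4°] cycloidal, h=16: full span → s += 16 → s = 21.0000
seg 4 [210.4°–285.1°] cycloidal, h=11: full span → s += 11 → s = 32.0000
seg 5 [285.1°–360°] simple-harmonic, h=-26: θ=337.9° here. β=52.8, B=74.9. -26/2·(1 − cos(π·0.7049)) = -20.8035 → s = 11.1965

11.1965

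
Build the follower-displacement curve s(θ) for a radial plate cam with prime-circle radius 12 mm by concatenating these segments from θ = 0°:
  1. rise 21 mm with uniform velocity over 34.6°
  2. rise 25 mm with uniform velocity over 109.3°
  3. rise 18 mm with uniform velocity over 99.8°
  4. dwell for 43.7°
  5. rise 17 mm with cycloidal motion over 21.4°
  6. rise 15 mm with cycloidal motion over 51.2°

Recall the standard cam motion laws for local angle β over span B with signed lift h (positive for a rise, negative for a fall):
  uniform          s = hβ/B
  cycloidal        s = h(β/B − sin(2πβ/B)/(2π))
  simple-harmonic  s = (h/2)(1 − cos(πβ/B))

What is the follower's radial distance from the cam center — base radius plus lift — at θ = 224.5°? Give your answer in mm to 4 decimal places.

seg 1 [0°–34.6°] uniform, h=21: full span → s += 21 → s = 21.0000
seg 2 [34.6°–143.9°] uniform, h=25: full span → s += 25 → s = 46.0000
seg 3 [143.9°–243.7°] uniform, h=18: θ=224.5° here. β=80.6, B=99.8. 18·80.6/99.8 = 14.5371 → s = 60.5371
radial distance = base radius + s = 12 + 60.5371 = 72.5371

72.5371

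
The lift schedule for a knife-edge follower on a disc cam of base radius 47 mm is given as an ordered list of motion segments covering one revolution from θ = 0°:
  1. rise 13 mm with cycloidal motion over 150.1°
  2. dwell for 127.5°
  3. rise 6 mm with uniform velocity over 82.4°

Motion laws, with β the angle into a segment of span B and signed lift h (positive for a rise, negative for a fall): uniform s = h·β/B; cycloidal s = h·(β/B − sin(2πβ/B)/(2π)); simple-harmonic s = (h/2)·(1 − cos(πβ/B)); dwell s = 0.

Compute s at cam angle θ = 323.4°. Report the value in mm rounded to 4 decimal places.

seg 1 [0°–150.1°] cycloidal, h=13: full span → s += 13 → s = 13.0000
seg 2 [150.1°–277.6°] dwell: s stays 13.0000
seg 3 [277.6°–360°] uniform, h=6: θ=323.4° here. β=45.8, B=82.4. 6·45.8/82.4 = 3.3350 → s = 16.3350

16.3350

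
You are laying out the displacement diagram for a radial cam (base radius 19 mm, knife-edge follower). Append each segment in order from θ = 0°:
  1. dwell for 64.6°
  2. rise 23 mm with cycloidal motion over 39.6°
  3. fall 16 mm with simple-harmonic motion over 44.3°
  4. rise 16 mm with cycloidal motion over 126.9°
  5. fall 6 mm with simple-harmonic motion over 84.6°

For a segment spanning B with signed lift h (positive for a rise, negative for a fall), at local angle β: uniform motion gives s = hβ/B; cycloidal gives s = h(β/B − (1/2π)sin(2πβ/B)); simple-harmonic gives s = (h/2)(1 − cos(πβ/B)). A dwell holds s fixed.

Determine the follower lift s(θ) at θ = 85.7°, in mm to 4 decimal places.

seg 1 [0°–64.6°] dwell: s stays 0.0000
seg 2 [64.6°–104.2°] cycloidal, h=23: θ=85.7° here. β=21.1, B=39.6. 23·(0.5328 − sin(2π·0.5328)/(2π)) = 13.0048 → s = 13.0048

13.0048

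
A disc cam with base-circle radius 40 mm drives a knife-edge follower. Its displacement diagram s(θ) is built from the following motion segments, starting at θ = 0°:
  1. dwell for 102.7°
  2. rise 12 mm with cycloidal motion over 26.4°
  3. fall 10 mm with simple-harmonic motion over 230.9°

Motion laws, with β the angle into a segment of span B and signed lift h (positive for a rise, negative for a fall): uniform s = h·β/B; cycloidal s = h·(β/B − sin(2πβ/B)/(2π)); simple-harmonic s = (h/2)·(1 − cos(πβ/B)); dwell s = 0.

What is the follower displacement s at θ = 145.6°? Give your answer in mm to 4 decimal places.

seg 1 [0°–102.7°] dwell: s stays 0.0000
seg 2 [102.7°–129.1°] cycloidal, h=12: full span → s += 12 → s = 12.0000
seg 3 [129.1°–360°] simple-harmonic, h=-10: θ=145.6° here. β=16.5, B=230.9. -10/2·(1 − cos(π·0.0715)) = -0.1255 → s = 11.8745

11.8745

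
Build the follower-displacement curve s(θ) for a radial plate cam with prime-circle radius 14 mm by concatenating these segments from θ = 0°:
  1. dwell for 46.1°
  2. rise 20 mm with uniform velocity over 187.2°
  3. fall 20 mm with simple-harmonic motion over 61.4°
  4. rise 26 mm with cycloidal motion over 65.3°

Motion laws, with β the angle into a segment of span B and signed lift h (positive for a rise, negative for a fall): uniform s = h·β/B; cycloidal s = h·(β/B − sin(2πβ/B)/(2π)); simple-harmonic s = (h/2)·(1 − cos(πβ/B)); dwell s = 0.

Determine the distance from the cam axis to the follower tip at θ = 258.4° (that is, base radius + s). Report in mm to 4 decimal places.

seg 1 [0°–46.1°] dwell: s stays 0.0000
seg 2 [46.1°–233.3°] uniform, h=20: full span → s += 20 → s = 20.0000
seg 3 [233.3°–294.7°] simple-harmonic, h=-20: θ=258.4° here. β=25.1, B=61.4. -20/2·(1 − cos(π·0.4088)) = -7.1737 → s = 12.8263
radial distance = base radius + s = 14 + 12.8263 = 26.8263

26.8263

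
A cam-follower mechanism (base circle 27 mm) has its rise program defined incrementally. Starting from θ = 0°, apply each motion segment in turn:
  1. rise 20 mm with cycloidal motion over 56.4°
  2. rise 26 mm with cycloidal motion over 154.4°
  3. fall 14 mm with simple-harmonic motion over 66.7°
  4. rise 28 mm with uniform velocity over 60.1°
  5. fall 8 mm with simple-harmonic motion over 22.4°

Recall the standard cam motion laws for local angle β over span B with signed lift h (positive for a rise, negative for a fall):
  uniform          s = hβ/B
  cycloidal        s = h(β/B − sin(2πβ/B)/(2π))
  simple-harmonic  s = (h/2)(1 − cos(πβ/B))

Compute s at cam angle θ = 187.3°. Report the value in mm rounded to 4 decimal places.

seg 1 [0°–56.4°] cycloidal, h=20: full span → s += 20 → s = 20.0000
seg 2 [56.4°–210.8°] cycloidal, h=26: θ=187.3° here. β=130.9, B=154.4. 26·(0.8478 − sin(2π·0.8478)/(2π)) = 25.4238 → s = 45.4238

45.4238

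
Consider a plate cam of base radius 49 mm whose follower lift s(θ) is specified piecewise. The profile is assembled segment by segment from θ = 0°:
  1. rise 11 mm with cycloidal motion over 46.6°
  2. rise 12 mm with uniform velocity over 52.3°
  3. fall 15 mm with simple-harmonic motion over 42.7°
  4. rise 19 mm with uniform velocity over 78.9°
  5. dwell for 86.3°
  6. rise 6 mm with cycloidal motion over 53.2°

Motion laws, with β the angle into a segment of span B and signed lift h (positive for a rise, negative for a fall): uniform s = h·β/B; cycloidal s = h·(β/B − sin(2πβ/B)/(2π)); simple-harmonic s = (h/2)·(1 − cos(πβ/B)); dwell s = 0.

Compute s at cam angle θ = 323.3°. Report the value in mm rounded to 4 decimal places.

seg 1 [0°–46.6°] cycloidal, h=11: full span → s += 11 → s = 11.0000
seg 2 [46.6°–98.9°] uniform, h=12: full span → s += 12 → s = 23.0000
seg 3 [98.9°–141.6°] simple-harmonic, h=-15: full span → s += -15 → s = 8.0000
seg 4 [141.6°–220.5°] uniform, h=19: full span → s += 19 → s = 27.0000
seg 5 [220.5°–306.8°] dwell: s stays 27.0000
seg 6 [306.8°–360°] cycloidal, h=6: θ=323.3° here. β=16.5, B=53.2. 6·(0.3102 − sin(2π·0.3102)/(2π)) = 0.9734 → s = 27.9734

27.9734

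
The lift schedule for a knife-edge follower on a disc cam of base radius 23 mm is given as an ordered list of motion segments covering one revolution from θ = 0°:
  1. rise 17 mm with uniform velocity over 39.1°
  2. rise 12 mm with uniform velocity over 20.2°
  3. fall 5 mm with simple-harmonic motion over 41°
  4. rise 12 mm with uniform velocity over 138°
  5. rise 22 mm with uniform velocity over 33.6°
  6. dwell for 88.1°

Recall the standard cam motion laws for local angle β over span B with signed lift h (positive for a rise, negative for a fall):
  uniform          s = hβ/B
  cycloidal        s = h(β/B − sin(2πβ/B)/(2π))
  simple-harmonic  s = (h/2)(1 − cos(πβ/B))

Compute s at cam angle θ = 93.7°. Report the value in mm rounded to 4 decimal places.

seg 1 [0°–39.1°] uniform, h=17: full span → s += 17 → s = 17.0000
seg 2 [39.1°–59.3°] uniform, h=12: full span → s += 12 → s = 29.0000
seg 3 [59.3°–100.3°] simple-harmonic, h=-5: θ=93.7° here. β=34.4, B=41. -5/2·(1 − cos(π·0.8390)) = -4.6871 → s = 24.3129

24.3129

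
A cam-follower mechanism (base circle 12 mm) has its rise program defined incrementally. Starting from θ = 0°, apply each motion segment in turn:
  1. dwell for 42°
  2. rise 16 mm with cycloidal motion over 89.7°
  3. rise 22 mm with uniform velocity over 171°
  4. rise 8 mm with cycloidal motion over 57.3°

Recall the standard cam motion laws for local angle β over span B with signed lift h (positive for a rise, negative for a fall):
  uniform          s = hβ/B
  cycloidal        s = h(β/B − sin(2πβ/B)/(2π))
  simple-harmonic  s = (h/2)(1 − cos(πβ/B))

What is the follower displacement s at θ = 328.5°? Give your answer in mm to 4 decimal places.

seg 1 [0°–42°] dwell: s stays 0.0000
seg 2 [42°–131.7°] cycloidal, h=16: full span → s += 16 → s = 16.0000
seg 3 [131.7°–302.7°] uniform, h=22: full span → s += 22 → s = 38.0000
seg 4 [302.7°–360°] cycloidal, h=8: θ=328.5° here. β=25.8, B=57.3. 8·(0.4503 − sin(2π·0.4503)/(2π)) = 3.2106 → s = 41.2106

41.2106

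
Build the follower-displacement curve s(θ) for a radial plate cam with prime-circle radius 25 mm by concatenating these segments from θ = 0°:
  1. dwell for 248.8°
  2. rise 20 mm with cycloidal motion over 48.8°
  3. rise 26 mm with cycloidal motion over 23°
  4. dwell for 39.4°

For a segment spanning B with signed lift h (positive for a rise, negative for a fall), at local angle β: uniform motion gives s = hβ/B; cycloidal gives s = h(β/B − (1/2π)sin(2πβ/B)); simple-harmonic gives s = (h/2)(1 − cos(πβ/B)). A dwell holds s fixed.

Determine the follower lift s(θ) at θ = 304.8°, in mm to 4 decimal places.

seg 1 [0°–248.8°] dwell: s stays 0.0000
seg 2 [248.8°–297.6°] cycloidal, h=20: full span → s += 20 → s = 20.0000
seg 3 [297.6°–320.6°] cycloidal, h=26: θ=304.8° here. β=7.2, B=23. 26·(0.3130 − sin(2π·0.3130)/(2π)) = 4.3215 → s = 24.3215

24.3215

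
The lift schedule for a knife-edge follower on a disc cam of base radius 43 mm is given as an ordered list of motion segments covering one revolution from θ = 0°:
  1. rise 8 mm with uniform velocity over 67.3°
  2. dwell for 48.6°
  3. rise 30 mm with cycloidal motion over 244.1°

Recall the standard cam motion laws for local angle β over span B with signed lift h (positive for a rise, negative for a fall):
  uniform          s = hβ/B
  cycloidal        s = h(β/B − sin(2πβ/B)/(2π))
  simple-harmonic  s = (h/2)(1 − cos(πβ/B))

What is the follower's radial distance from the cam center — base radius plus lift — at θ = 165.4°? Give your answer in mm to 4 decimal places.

seg 1 [0°–67.3°] uniform, h=8: full span → s += 8 → s = 8.0000
seg 2 [67.3°–115.9°] dwell: s stays 8.0000
seg 3 [115.9°–360°] cycloidal, h=30: θ=165.4° here. β=49.5, B=244.1. 30·(0.2028 − sin(2π·0.2028)/(2π)) = 1.5175 → s = 9.5175
radial distance = base radius + s = 43 + 9.5175 = 52.5175

52.5175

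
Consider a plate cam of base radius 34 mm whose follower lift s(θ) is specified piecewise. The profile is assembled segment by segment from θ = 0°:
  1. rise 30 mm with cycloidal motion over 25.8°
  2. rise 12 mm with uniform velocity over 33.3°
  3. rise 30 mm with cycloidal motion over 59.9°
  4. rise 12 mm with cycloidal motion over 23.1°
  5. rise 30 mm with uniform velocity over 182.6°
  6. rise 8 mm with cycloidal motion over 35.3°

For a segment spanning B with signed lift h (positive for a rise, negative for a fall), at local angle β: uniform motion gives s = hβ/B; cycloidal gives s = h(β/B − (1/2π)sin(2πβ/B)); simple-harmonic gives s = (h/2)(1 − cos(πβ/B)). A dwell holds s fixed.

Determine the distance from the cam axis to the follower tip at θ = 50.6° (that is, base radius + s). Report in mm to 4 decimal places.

seg 1 [0°–25.8°] cycloidal, h=30: full span → s += 30 → s = 30.0000
seg 2 [25.8°–59.1°] uniform, h=12: θ=50.6° here. β=24.8, B=33.3. 12·24.8/33.3 = 8.9369 → s = 38.9369
radial distance = base radius + s = 34 + 38.9369 = 72.9369

72.9369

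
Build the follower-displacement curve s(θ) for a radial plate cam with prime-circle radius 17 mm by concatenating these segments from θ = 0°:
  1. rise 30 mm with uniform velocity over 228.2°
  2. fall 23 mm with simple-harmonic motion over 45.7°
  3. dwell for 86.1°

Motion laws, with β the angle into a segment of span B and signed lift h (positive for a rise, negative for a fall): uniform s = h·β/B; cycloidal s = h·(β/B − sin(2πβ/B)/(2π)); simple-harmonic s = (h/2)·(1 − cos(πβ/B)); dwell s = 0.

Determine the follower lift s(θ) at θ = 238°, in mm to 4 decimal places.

seg 1 [0°–228.2°] uniform, h=30: full span → s += 30 → s = 30.0000
seg 2 [228.2°–273.9°] simple-harmonic, h=-23: θ=238° here. β=9.8, B=45.7. -23/2·(1 − cos(π·0.2144)) = -2.5125 → s = 27.4875

27.4875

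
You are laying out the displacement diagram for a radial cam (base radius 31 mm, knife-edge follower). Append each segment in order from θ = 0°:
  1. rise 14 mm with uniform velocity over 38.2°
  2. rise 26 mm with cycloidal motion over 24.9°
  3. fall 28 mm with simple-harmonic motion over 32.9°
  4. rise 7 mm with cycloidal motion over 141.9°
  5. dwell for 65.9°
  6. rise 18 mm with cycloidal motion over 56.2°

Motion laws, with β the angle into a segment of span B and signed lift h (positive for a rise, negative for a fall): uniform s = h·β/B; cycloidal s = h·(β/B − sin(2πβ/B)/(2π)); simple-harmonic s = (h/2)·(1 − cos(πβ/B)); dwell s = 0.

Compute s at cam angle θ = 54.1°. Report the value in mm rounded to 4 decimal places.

seg 1 [0°–38.2°] uniform, h=14: full span → s += 14 → s = 14.0000
seg 2 [38.2°–63.1°] cycloidal, h=26: θ=54.1° here. β=15.9, B=24.9. 26·(0.6386 − sin(2π·0.6386)/(2π)) = 19.7667 → s = 33.7667

33.7667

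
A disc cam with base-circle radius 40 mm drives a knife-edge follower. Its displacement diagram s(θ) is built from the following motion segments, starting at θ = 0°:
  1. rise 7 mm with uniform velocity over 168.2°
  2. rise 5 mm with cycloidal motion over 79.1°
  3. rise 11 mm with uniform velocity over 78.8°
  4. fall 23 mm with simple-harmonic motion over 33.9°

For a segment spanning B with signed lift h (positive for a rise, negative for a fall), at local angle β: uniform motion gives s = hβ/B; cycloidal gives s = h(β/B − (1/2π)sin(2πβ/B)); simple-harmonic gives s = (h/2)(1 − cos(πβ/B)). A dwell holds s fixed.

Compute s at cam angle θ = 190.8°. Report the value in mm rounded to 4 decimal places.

seg 1 [0°–168.2°] uniform, h=7: full span → s += 7 → s = 7.0000
seg 2 [168.2°–247.3°] cycloidal, h=5: θ=190.8° here. β=22.6, B=79.1. 5·(0.2857 − sin(2π·0.2857)/(2π)) = 0.6527 → s = 7.6527

7.6527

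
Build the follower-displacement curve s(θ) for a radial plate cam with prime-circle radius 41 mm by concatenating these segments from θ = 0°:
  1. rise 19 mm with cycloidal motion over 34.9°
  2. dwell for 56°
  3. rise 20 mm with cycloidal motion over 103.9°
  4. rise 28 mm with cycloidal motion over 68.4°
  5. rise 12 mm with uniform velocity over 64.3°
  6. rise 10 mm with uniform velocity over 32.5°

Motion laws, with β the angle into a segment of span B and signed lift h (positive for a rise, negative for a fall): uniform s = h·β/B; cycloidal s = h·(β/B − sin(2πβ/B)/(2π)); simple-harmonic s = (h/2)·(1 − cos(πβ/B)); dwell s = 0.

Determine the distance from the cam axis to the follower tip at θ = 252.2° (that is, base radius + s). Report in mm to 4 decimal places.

seg 1 [0°–34.9°] cycloidal, h=19: full span → s += 19 → s = 19.0000
seg 2 [34.9°–90.9°] dwell: s stays 19.0000
seg 3 [90.9°–194.8°] cycloidal, h=20: full span → s += 20 → s = 39.0000
seg 4 [194.8°–263.2°] cycloidal, h=28: θ=252.2° here. β=57.4, B=68.4. 28·(0.8392 − sin(2π·0.8392)/(2π)) = 27.2719 → s = 66.2719
radial distance = base radius + s = 41 + 66.2719 = 107.2719

107.2719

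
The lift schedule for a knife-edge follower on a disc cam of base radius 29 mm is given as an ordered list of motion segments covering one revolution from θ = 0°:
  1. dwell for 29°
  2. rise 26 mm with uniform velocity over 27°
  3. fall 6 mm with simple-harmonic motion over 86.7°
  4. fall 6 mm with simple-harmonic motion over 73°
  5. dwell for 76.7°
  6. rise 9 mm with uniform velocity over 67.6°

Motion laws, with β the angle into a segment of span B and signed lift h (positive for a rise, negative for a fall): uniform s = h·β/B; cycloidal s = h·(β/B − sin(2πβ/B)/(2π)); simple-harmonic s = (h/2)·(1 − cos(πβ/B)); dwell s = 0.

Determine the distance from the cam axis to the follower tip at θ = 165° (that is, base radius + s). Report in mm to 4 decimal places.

seg 1 [0°–29°] dwell: s stays 0.0000
seg 2 [29°–56°] uniform, h=26: full span → s += 26 → s = 26.0000
seg 3 [56°–142.7°] simple-harmonic, h=-6: full span → s += -6 → s = 20.0000
seg 4 [142.7°–215.7°] simple-harmonic, h=-6: θ=165° here. β=22.3, B=73. -6/2·(1 − cos(π·0.3055)) = -1.2787 → s = 18.7213
radial distance = base radius + s = 29 + 18.7213 = 47.7213

47.7213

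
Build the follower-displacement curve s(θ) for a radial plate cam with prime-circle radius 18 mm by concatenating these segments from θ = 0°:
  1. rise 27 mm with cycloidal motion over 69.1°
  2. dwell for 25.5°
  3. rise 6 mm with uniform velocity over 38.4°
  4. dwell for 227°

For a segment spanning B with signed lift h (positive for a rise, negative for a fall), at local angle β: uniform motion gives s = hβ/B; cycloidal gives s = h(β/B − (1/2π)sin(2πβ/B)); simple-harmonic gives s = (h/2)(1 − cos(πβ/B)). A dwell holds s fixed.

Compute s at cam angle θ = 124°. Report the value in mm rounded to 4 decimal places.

seg 1 [0°–69.1°] cycloidal, h=27: full span → s += 27 → s = 27.0000
seg 2 [69.1°–94.6°] dwell: s stays 27.0000
seg 3 [94.6°–133°] uniform, h=6: θ=124° here. β=29.4, B=38.4. 6·29.4/38.4 = 4.5938 → s = 31.5938

31.5938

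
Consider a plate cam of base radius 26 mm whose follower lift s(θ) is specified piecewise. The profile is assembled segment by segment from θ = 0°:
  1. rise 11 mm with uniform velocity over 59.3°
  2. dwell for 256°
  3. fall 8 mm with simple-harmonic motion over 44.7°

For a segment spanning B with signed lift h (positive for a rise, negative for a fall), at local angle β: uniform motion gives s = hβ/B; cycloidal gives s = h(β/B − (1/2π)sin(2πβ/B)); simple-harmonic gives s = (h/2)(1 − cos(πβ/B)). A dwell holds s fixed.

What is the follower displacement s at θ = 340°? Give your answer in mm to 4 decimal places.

seg 1 [0°–59.3°] uniform, h=11: full span → s += 11 → s = 11.0000
seg 2 [59.3°–315.3°] dwell: s stays 11.0000
seg 3 [315.3°–360°] simple-harmonic, h=-8: θ=340° here. β=24.7, B=44.7. -8/2·(1 − cos(π·0.5526)) = -4.6576 → s = 6.3424

6.3424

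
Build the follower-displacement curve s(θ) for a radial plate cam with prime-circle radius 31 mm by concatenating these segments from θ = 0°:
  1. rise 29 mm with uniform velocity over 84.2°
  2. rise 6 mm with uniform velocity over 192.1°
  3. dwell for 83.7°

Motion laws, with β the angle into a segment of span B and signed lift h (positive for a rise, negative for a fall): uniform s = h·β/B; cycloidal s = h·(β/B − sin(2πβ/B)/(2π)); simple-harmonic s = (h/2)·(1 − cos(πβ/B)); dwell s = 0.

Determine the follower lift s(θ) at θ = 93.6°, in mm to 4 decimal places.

seg 1 [0°–84.2°] uniform, h=29: full span → s += 29 → s = 29.0000
seg 2 [84.2°–276.3°] uniform, h=6: θ=93.6° here. β=9.4, B=192.1. 6·9.4/192.1 = 0.2936 → s = 29.2936

29.2936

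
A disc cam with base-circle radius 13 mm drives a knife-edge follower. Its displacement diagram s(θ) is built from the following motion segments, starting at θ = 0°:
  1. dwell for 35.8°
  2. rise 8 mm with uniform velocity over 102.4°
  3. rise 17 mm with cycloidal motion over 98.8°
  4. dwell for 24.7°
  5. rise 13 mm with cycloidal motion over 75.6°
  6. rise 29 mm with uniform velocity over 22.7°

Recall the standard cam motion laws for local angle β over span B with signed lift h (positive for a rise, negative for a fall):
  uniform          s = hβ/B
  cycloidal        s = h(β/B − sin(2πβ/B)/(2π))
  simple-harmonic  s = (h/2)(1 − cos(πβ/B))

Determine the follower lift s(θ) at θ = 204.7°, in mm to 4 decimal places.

seg 1 [0°–35.8°] dwell: s stays 0.0000
seg 2 [35.8°–138.2°] uniform, h=8: full span → s += 8 → s = 8.0000
seg 3 [138.2°–237°] cycloidal, h=17: θ=204.7° here. β=66.5, B=98.8. 17·(0.6731 − sin(2π·0.6731)/(2π)) = 13.8380 → s = 21.8380

21.8380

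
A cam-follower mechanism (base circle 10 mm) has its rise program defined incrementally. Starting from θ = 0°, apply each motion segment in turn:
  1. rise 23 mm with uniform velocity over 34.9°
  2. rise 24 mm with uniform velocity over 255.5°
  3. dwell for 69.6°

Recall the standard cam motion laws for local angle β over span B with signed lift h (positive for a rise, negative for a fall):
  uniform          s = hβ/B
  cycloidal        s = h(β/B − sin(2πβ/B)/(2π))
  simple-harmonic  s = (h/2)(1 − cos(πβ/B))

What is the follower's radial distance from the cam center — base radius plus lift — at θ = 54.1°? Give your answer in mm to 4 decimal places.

seg 1 [0°–34.9°] uniform, h=23: full span → s += 23 → s = 23.0000
seg 2 [34.9°–290.4°] uniform, h=24: θ=54.1° here. β=19.2, B=255.5. 24·19.2/255.5 = 1.8035 → s = 24.8035
radial distance = base radius + s = 10 + 24.8035 = 34.8035

34.8035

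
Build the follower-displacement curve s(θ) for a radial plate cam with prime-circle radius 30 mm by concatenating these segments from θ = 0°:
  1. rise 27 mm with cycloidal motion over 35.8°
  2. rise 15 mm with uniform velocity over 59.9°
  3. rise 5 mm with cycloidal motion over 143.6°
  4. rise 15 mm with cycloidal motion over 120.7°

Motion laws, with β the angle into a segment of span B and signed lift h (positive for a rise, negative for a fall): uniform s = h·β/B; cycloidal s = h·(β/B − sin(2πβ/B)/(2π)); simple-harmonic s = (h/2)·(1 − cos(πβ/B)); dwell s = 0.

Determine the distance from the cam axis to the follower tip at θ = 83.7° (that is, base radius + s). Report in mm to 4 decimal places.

seg 1 [0°–35.8°] cycloidal, h=27: full span → s += 27 → s = 27.0000
seg 2 [35.8°–95.7°] uniform, h=15: θ=83.7° here. β=47.9, B=59.9. 15·47.9/59.9 = 11.9950 → s = 38.9950
radial distance = base radius + s = 30 + 38.9950 = 68.9950

68.9950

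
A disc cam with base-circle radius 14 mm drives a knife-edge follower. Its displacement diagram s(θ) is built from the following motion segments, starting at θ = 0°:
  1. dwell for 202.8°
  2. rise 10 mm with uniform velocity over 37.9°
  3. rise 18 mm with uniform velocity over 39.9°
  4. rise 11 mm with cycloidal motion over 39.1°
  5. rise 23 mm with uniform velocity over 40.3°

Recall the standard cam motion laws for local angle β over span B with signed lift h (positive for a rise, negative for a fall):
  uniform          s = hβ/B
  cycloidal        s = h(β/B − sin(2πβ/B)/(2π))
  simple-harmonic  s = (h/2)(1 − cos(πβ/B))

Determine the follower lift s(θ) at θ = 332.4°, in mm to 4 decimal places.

seg 1 [0°–202.8°] dwell: s stays 0.0000
seg 2 [202.8°–240.7°] uniform, h=10: full span → s += 10 → s = 10.0000
seg 3 [240.7°–280.6°] uniform, h=18: full span → s += 18 → s = 28.0000
seg 4 [280.6°–319.7°] cycloidal, h=11: full span → s += 11 → s = 39.0000
seg 5 [319.7°–360°] uniform, h=23: θ=332.4° here. β=12.7, B=40.3. 23·12.7/40.3 = 7.2481 → s = 46.2481

46.2481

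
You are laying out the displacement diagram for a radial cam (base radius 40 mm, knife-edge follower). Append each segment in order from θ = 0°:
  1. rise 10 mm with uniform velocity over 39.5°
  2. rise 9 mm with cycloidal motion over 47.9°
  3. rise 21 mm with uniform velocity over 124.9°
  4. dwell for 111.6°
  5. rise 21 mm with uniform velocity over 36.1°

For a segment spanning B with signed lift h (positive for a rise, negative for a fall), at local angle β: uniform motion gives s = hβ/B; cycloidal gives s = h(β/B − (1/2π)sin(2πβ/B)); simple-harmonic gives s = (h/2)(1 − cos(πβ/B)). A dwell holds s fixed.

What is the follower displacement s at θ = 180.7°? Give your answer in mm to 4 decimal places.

seg 1 [0°–39.5°] uniform, h=10: full span → s += 10 → s = 10.0000
seg 2 [39.5°–87.4°] cycloidal, h=9: full span → s += 9 → s = 19.0000
seg 3 [87.4°–212.3°] uniform, h=21: θ=180.7° here. β=93.3, B=124.9. 21·93.3/124.9 = 15.6869 → s = 34.6869

34.6869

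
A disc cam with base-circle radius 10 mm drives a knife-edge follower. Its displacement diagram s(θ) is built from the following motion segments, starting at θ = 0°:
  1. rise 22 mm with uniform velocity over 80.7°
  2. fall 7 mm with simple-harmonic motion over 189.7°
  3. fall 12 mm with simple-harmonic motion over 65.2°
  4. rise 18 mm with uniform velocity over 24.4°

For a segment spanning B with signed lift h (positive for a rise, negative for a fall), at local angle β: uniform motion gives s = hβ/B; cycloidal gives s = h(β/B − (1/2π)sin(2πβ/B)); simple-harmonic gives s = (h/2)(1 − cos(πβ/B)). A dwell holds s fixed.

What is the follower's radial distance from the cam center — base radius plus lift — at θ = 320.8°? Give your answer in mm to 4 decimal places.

seg 1 [0°–80.7°] uniform, h=22: full span → s += 22 → s = 22.0000
seg 2 [80.7°–270.4°] simple-harmonic, h=-7: full span → s += -7 → s = 15.0000
seg 3 [270.4°–335.6°] simple-harmonic, h=-12: θ=320.8° here. β=50.4, B=65.2. -12/2·(1 − cos(π·0.7730)) = -10.5379 → s = 4.4621
radial distance = base radius + s = 10 + 4.4621 = 14.4621

14.4621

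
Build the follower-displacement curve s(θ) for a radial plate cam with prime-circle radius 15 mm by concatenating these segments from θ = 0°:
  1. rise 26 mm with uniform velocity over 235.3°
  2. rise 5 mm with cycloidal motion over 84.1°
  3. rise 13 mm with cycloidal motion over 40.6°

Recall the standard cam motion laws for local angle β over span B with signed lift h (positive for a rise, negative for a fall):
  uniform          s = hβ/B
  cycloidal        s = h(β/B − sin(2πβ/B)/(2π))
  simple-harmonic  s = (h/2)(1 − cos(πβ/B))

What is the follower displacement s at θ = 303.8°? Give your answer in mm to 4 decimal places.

seg 1 [0°–235.3°] uniform, h=26: full span → s += 26 → s = 26.0000
seg 2 [235.3°–319.4°] cycloidal, h=5: θ=303.8° here. β=68.5, B=84.1. 5·(0.8145 − sin(2π·0.8145)/(2π)) = 4.8038 → s = 30.8038

30.8038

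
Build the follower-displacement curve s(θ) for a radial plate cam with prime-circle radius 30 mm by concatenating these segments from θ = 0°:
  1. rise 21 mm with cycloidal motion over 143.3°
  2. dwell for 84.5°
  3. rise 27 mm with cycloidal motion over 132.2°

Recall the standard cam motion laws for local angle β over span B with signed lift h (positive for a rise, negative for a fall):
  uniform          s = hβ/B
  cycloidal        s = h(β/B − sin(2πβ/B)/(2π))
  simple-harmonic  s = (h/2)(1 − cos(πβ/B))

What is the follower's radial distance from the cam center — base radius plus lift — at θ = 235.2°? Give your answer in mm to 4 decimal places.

seg 1 [0°–143.3°] cycloidal, h=21: full span → s += 21 → s = 21.0000
seg 2 [143.3°–227.8°] dwell: s stays 21.0000
seg 3 [227.8°–360°] cycloidal, h=27: θ=235.2° here. β=7.4, B=132.2. 27·(0.0560 − sin(2π·0.0560)/(2π)) = 0.0310 → s = 21.0310
radial distance = base radius + s = 30 + 21.0310 = 51.0310

51.0310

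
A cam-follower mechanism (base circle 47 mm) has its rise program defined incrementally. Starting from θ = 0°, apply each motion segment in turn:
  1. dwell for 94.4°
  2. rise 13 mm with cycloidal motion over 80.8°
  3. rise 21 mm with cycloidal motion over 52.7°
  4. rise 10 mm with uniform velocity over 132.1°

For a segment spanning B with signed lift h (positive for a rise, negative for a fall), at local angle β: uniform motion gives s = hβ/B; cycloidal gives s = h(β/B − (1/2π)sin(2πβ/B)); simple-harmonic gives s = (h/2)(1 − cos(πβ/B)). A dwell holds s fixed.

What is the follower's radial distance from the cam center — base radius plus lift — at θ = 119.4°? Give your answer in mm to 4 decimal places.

seg 1 [0°–94.4°] dwell: s stays 0.0000
seg 2 [94.4°–175.2°] cycloidal, h=13: θ=119.4° here. β=25, B=80.8. 13·(0.3094 − sin(2π·0.3094)/(2π)) = 2.0957 → s = 2.0957
radial distance = base radius + s = 47 + 2.0957 = 49.0957

49.0957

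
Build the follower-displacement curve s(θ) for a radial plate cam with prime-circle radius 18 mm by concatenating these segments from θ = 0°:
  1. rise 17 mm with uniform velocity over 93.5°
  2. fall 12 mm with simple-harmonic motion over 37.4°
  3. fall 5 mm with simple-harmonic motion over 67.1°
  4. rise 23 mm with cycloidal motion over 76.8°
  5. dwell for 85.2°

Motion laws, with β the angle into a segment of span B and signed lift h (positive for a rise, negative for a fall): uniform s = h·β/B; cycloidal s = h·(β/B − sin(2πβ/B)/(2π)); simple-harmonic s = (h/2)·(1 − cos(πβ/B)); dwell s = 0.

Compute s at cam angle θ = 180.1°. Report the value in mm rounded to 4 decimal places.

seg 1 [0°–93.5°] uniform, h=17: full span → s += 17 → s = 17.0000
seg 2 [93.5°–130.9°] simple-harmonic, h=-12: full span → s += -12 → s = 5.0000
seg 3 [130.9°–198°] simple-harmonic, h=-5: θ=180.1° here. β=49.2, B=67.1. -5/2·(1 − cos(π·0.7332)) = -4.1722 → s = 0.8278

0.8278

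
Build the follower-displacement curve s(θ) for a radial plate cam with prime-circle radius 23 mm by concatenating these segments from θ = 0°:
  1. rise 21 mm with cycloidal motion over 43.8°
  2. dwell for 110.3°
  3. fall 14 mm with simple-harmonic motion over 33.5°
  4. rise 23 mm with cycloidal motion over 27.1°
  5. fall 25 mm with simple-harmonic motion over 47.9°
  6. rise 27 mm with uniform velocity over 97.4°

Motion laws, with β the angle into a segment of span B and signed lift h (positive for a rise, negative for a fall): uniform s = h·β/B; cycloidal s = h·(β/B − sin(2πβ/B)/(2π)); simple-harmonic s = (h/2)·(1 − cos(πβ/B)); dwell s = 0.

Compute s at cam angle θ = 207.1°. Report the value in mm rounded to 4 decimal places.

seg 1 [0°–43.8°] cycloidal, h=21: full span → s += 21 → s = 21.0000
seg 2 [43.8°–154.1°] dwell: s stays 21.0000
seg 3 [154.1°–187.6°] simple-harmonic, h=-14: full span → s += -14 → s = 7.0000
seg 4 [187.6°–214.7°] cycloidal, h=23: θ=207.1° here. β=19.5, B=27.1. 23·(0.7196 − sin(2π·0.7196)/(2π)) = 20.1436 → s = 27.1436

27.1436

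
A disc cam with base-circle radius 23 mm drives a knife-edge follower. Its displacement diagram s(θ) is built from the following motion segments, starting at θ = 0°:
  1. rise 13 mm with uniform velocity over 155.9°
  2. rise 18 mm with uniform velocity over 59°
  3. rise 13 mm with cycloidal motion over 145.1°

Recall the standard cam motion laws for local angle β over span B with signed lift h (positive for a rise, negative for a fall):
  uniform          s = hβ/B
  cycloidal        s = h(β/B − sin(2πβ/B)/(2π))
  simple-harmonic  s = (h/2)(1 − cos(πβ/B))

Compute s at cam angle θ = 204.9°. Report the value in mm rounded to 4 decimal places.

seg 1 [0°–155.9°] uniform, h=13: full span → s += 13 → s = 13.0000
seg 2 [155.9°–214.9°] uniform, h=18: θ=204.9° here. β=49, B=59. 18·49/59 = 14.9492 → s = 27.9492

27.9492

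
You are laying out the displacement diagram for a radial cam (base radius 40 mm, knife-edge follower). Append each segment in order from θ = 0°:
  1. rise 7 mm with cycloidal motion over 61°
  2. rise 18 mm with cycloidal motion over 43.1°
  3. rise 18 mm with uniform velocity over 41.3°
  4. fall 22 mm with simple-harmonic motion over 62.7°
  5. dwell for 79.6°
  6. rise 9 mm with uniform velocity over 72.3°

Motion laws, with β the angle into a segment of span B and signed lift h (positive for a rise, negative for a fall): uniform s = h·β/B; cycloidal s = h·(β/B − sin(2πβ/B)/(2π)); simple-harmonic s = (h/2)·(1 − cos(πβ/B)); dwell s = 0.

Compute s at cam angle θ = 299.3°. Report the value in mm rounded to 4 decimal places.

seg 1 [0°–61°] cycloidal, h=7: full span → s += 7 → s = 7.0000
seg 2 [61°–104.1°] cycloidal, h=18: full span → s += 18 → s = 25.0000
seg 3 [104.1°–145.4°] uniform, h=18: full span → s += 18 → s = 43.0000
seg 4 [145.4°–208.1°] simple-harmonic, h=-22: full span → s += -22 → s = 21.0000
seg 5 [208.1°–287.7°] dwell: s stays 21.0000
seg 6 [287.7°–360°] uniform, h=9: θ=299.3° here. β=11.6, B=72.3. 9·11.6/72.3 = 1.4440 → s = 22.4440

22.4440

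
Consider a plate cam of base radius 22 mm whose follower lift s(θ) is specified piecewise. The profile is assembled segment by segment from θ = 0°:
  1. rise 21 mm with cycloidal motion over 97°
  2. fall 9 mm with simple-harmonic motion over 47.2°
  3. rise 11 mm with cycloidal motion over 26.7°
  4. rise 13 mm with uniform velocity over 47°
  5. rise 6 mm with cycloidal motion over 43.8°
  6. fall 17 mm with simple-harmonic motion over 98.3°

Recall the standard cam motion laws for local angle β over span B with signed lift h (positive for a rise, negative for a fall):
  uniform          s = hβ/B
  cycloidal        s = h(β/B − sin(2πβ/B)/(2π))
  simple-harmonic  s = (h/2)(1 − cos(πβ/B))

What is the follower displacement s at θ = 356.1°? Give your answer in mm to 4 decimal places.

seg 1 [0°–97°] cycloidal, h=21: full span → s += 21 → s = 21.0000
seg 2 [97°–144.2°] simple-harmonic, h=-9: full span → s += -9 → s = 12.0000
seg 3 [144.2°–170.9°] cycloidal, h=11: full span → s += 11 → s = 23.0000
seg 4 [170.9°–217.9°] uniform, h=13: full span → s += 13 → s = 36.0000
seg 5 [217.9°–261.7°] cycloidal, h=6: full span → s += 6 → s = 42.0000
seg 6 [261.7°–360°] simple-harmonic, h=-17: θ=356.1° here. β=94.4, B=98.3. -17/2·(1 − cos(π·0.9603)) = -16.9341 → s = 25.0659

25.0659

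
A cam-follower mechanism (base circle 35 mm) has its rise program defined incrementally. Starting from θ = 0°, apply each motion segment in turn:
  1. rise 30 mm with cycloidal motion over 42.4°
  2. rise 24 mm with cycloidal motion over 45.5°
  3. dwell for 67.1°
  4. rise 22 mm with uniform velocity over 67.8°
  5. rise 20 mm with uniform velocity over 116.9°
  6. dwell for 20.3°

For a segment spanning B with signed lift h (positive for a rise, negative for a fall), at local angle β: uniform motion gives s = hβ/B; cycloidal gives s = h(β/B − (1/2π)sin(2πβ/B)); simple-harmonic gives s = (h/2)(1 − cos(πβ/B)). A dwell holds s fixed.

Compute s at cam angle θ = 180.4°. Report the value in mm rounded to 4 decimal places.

seg 1 [0°–42.4°] cycloidal, h=30: full span → s += 30 → s = 30.0000
seg 2 [42.4°–87.9°] cycloidal, h=24: full span → s += 24 → s = 54.0000
seg 3 [87.9°–155°] dwell: s stays 54.0000
seg 4 [155°–222.8°] uniform, h=22: θ=180.4° here. β=25.4, B=67.8. 22·25.4/67.8 = 8.2419 → s = 62.2419

62.2419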